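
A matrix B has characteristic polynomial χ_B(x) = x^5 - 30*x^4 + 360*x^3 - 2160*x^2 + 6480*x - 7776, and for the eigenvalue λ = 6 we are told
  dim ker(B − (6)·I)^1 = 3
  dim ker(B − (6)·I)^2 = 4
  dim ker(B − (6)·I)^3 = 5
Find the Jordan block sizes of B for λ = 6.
Block sizes for λ = 6: [3, 1, 1]

From the dimensions of kernels of powers, the number of Jordan blocks of size at least j is d_j − d_{j−1} where d_j = dim ker(N^j) (with d_0 = 0). Computing the differences gives [3, 1, 1].
The number of blocks of size exactly k is (#blocks of size ≥ k) − (#blocks of size ≥ k + 1), so the partition is: 2 block(s) of size 1, 1 block(s) of size 3.
In nonincreasing order the block sizes are [3, 1, 1].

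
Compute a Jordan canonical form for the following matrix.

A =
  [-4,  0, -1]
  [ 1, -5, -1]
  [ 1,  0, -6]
J_2(-5) ⊕ J_1(-5)

The characteristic polynomial is
  det(x·I − A) = x^3 + 15*x^2 + 75*x + 125 = (x + 5)^3

Eigenvalues and multiplicities (the geometric multiplicity of λ is n − rank(A − λI), which equals the number of Jordan blocks for λ):
  λ = -5: algebraic multiplicity = 3, geometric multiplicity = 2

Determining the block sizes for each eigenvalue:
  λ = -5: 2 blocks summing to 3 forces exactly one block of size 2 and the rest size 1 → block sizes [2, 1]

Assembling the blocks gives a Jordan form
J =
  [-5,  1,  0]
  [ 0, -5,  0]
  [ 0,  0, -5]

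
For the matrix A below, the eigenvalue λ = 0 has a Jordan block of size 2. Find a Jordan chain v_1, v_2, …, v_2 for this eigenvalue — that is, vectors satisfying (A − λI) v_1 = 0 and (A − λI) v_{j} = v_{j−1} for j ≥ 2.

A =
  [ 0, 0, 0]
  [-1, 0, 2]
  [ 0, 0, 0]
A Jordan chain for λ = 0 of length 2:
v_1 = (0, -1, 0)ᵀ
v_2 = (1, 0, 0)ᵀ

Let N = A − (0)·I. We want v_2 with N^2 v_2 = 0 but N^1 v_2 ≠ 0; then v_{j-1} := N · v_j for j = 2, …, 2.

Pick v_2 = (1, 0, 0)ᵀ.
Then v_1 = N · v_2 = (0, -1, 0)ᵀ.

Sanity check: (A − (0)·I) v_1 = (0, 0, 0)ᵀ = 0. ✓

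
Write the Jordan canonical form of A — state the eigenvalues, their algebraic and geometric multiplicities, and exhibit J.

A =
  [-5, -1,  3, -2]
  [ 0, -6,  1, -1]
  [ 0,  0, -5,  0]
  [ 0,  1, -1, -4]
J_3(-5) ⊕ J_1(-5)

The characteristic polynomial is
  det(x·I − A) = x^4 + 20*x^3 + 150*x^2 + 500*x + 625 = (x + 5)^4

Eigenvalues and multiplicities (the geometric multiplicity of λ is n − rank(A − λI), which equals the number of Jordan blocks for λ):
  λ = -5: algebraic multiplicity = 4, geometric multiplicity = 2

Determining the block sizes for each eigenvalue:
  λ = -5: with am = 4 and gm = 2, the partition is not yet determined (e.g. several partitions of 4 into 2 parts exist). Let N = A − (-5)·I. Computing rank(N^1) = 2, rank(N^2) = 1, rank(N^3) = 0; the number of blocks of size ≥ j is rank(N^{j−1}) − rank(N^j), giving [2, 1, 1]. So we have 1 block(s) of size 3, 1 block(s) of size 1 → block sizes [3, 1]

Assembling the blocks gives a Jordan form
J =
  [-5,  1,  0,  0]
  [ 0, -5,  1,  0]
  [ 0,  0, -5,  0]
  [ 0,  0,  0, -5]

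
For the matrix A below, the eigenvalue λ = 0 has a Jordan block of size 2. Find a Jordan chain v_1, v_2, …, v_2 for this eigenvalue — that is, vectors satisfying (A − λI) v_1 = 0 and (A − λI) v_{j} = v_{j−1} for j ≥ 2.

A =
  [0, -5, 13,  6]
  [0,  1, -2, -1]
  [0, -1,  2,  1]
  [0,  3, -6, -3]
A Jordan chain for λ = 0 of length 2:
v_1 = (-5, 1, -1, 3)ᵀ
v_2 = (0, 1, 0, 0)ᵀ

Let N = A − (0)·I. We want v_2 with N^2 v_2 = 0 but N^1 v_2 ≠ 0; then v_{j-1} := N · v_j for j = 2, …, 2.

Pick v_2 = (0, 1, 0, 0)ᵀ.
Then v_1 = N · v_2 = (-5, 1, -1, 3)ᵀ.

Sanity check: (A − (0)·I) v_1 = (0, 0, 0, 0)ᵀ = 0. ✓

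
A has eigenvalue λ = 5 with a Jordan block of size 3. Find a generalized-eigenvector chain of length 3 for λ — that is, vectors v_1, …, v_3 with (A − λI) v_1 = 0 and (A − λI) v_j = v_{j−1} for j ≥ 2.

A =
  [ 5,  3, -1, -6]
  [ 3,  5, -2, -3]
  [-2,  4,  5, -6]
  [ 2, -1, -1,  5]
A Jordan chain for λ = 5 of length 3:
v_1 = (-1, -2, 0, -1)ᵀ
v_2 = (0, 3, -2, 2)ᵀ
v_3 = (1, 0, 0, 0)ᵀ

Let N = A − (5)·I. We want v_3 with N^3 v_3 = 0 but N^2 v_3 ≠ 0; then v_{j-1} := N · v_j for j = 3, …, 2.

Pick v_3 = (1, 0, 0, 0)ᵀ.
Then v_2 = N · v_3 = (0, 3, -2, 2)ᵀ.
Then v_1 = N · v_2 = (-1, -2, 0, -1)ᵀ.

Sanity check: (A − (5)·I) v_1 = (0, 0, 0, 0)ᵀ = 0. ✓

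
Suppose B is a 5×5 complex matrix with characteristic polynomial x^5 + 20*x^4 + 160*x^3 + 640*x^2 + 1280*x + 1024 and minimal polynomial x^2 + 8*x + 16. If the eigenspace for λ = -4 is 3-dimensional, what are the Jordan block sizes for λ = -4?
Block sizes for λ = -4: [2, 2, 1]

Step 1 — from the characteristic polynomial, algebraic multiplicity of λ = -4 is 5. From dim ker(B − (-4)·I) = 3, there are exactly 3 Jordan blocks for λ = -4.
Step 2 — from the minimal polynomial, the factor (x + 4)^2 tells us the largest block for λ = -4 has size 2.
Step 3 — with total size 5, 3 blocks, and largest block 2, the block sizes (in nonincreasing order) are [2, 2, 1].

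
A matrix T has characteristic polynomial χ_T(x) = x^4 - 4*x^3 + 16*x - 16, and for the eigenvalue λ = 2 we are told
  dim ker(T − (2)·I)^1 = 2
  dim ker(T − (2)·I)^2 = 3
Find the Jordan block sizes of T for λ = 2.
Block sizes for λ = 2: [2, 1]

From the dimensions of kernels of powers, the number of Jordan blocks of size at least j is d_j − d_{j−1} where d_j = dim ker(N^j) (with d_0 = 0). Computing the differences gives [2, 1].
The number of blocks of size exactly k is (#blocks of size ≥ k) − (#blocks of size ≥ k + 1), so the partition is: 1 block(s) of size 1, 1 block(s) of size 2.
In nonincreasing order the block sizes are [2, 1].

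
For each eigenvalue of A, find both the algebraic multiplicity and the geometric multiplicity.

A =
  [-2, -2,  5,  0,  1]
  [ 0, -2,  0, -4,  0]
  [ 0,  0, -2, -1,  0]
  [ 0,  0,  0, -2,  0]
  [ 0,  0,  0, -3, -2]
λ = -2: alg = 5, geom = 3

Step 1 — factor the characteristic polynomial to read off the algebraic multiplicities:
  χ_A(x) = (x + 2)^5

Step 2 — compute geometric multiplicities via the rank-nullity identity g(λ) = n − rank(A − λI):
  rank(A − (-2)·I) = 2, so dim ker(A − (-2)·I) = n − 2 = 3

Summary:
  λ = -2: algebraic multiplicity = 5, geometric multiplicity = 3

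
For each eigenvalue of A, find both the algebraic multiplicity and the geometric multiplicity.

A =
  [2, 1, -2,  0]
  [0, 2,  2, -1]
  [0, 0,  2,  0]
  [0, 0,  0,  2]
λ = 2: alg = 4, geom = 2

Step 1 — factor the characteristic polynomial to read off the algebraic multiplicities:
  χ_A(x) = (x - 2)^4

Step 2 — compute geometric multiplicities via the rank-nullity identity g(λ) = n − rank(A − λI):
  rank(A − (2)·I) = 2, so dim ker(A − (2)·I) = n − 2 = 2

Summary:
  λ = 2: algebraic multiplicity = 4, geometric multiplicity = 2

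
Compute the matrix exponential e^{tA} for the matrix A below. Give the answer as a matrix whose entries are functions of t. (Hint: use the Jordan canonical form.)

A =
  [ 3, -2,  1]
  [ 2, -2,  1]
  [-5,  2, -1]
e^{tA} =
  [3*t + 1, -2*t, t]
  [-3*t^2/2 + 2*t, t^2 - 2*t + 1, -t^2/2 + t]
  [-3*t^2 - 5*t, 2*t^2 + 2*t, -t^2 - t + 1]

Strategy: write A = P · J · P⁻¹ where J is a Jordan canonical form, so e^{tA} = P · e^{tJ} · P⁻¹, and e^{tJ} can be computed block-by-block.

A has Jordan form
J =
  [0, 1, 0]
  [0, 0, 1]
  [0, 0, 0]
(up to reordering of blocks).

Per-block formulas:
  For a 3×3 Jordan block J_3(0): exp(t · J_3(0)) = e^(0t)·(I + t·N + (t^2/2)·N^2), where N is the 3×3 nilpotent shift.

After assembling e^{tJ} and conjugating by P, we get:

e^{tA} =
  [3*t + 1, -2*t, t]
  [-3*t^2/2 + 2*t, t^2 - 2*t + 1, -t^2/2 + t]
  [-3*t^2 - 5*t, 2*t^2 + 2*t, -t^2 - t + 1]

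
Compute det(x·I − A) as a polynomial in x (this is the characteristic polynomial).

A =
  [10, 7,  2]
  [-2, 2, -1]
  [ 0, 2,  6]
x^3 - 18*x^2 + 108*x - 216

Expanding det(x·I − A) (e.g. by cofactor expansion or by noting that A is similar to its Jordan form J, which has the same characteristic polynomial as A) gives
  χ_A(x) = x^3 - 18*x^2 + 108*x - 216
which factors as (x - 6)^3. The eigenvalues (with algebraic multiplicities) are λ = 6 with multiplicity 3.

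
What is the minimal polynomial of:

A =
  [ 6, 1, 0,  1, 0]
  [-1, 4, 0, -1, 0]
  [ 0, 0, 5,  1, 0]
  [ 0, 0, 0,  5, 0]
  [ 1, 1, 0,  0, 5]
x^2 - 10*x + 25

The characteristic polynomial is χ_A(x) = (x - 5)^5, so the eigenvalues are known. The minimal polynomial is
  m_A(x) = Π_λ (x − λ)^{k_λ}
where k_λ is the size of the *largest* Jordan block for λ (equivalently, the smallest k with (A − λI)^k v = 0 for every generalised eigenvector v of λ).

  λ = 5: largest Jordan block has size 2, contributing (x − 5)^2

So m_A(x) = (x - 5)^2 = x^2 - 10*x + 25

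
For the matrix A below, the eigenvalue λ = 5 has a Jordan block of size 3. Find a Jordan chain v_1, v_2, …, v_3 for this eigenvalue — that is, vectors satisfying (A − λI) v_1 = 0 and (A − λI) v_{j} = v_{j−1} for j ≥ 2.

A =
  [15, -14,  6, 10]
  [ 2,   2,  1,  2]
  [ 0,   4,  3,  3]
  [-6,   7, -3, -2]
A Jordan chain for λ = 5 of length 3:
v_1 = (-4, -1, 1, 2)ᵀ
v_2 = (-14, -3, 4, 7)ᵀ
v_3 = (0, 1, 0, 0)ᵀ

Let N = A − (5)·I. We want v_3 with N^3 v_3 = 0 but N^2 v_3 ≠ 0; then v_{j-1} := N · v_j for j = 3, …, 2.

Pick v_3 = (0, 1, 0, 0)ᵀ.
Then v_2 = N · v_3 = (-14, -3, 4, 7)ᵀ.
Then v_1 = N · v_2 = (-4, -1, 1, 2)ᵀ.

Sanity check: (A − (5)·I) v_1 = (0, 0, 0, 0)ᵀ = 0. ✓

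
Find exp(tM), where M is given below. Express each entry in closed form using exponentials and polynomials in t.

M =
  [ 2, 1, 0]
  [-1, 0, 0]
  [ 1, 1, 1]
e^{tM} =
  [t*exp(t) + exp(t), t*exp(t), 0]
  [-t*exp(t), -t*exp(t) + exp(t), 0]
  [t*exp(t), t*exp(t), exp(t)]

Strategy: write M = P · J · P⁻¹ where J is a Jordan canonical form, so e^{tM} = P · e^{tJ} · P⁻¹, and e^{tJ} can be computed block-by-block.

M has Jordan form
J =
  [1, 1, 0]
  [0, 1, 0]
  [0, 0, 1]
(up to reordering of blocks).

Per-block formulas:
  For a 1×1 block at λ = 1: exp(t · [1]) = [e^(1t)].
  For a 2×2 Jordan block J_2(1): exp(t · J_2(1)) = e^(1t)·(I + t·N), where N is the 2×2 nilpotent shift.

After assembling e^{tJ} and conjugating by P, we get:

e^{tM} =
  [t*exp(t) + exp(t), t*exp(t), 0]
  [-t*exp(t), -t*exp(t) + exp(t), 0]
  [t*exp(t), t*exp(t), exp(t)]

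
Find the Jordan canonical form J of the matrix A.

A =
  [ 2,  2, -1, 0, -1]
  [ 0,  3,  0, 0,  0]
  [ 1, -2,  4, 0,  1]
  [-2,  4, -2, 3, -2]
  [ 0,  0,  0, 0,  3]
J_2(3) ⊕ J_1(3) ⊕ J_1(3) ⊕ J_1(3)

The characteristic polynomial is
  det(x·I − A) = x^5 - 15*x^4 + 90*x^3 - 270*x^2 + 405*x - 243 = (x - 3)^5

Eigenvalues and multiplicities (the geometric multiplicity of λ is n − rank(A − λI), which equals the number of Jordan blocks for λ):
  λ = 3: algebraic multiplicity = 5, geometric multiplicity = 4

Determining the block sizes for each eigenvalue:
  λ = 3: 4 blocks summing to 5 forces exactly one block of size 2 and the rest size 1 → block sizes [2, 1, 1, 1]

Assembling the blocks gives a Jordan form
J =
  [3, 1, 0, 0, 0]
  [0, 3, 0, 0, 0]
  [0, 0, 3, 0, 0]
  [0, 0, 0, 3, 0]
  [0, 0, 0, 0, 3]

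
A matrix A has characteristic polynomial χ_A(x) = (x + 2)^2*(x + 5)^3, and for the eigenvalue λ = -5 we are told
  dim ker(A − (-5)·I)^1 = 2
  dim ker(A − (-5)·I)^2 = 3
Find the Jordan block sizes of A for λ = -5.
Block sizes for λ = -5: [2, 1]

From the dimensions of kernels of powers, the number of Jordan blocks of size at least j is d_j − d_{j−1} where d_j = dim ker(N^j) (with d_0 = 0). Computing the differences gives [2, 1].
The number of blocks of size exactly k is (#blocks of size ≥ k) − (#blocks of size ≥ k + 1), so the partition is: 1 block(s) of size 1, 1 block(s) of size 2.
In nonincreasing order the block sizes are [2, 1].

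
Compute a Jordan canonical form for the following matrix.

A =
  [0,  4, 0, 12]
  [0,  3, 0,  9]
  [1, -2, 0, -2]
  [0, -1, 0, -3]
J_2(0) ⊕ J_2(0)

The characteristic polynomial is
  det(x·I − A) = x^4

Eigenvalues and multiplicities (the geometric multiplicity of λ is n − rank(A − λI), which equals the number of Jordan blocks for λ):
  λ = 0: algebraic multiplicity = 4, geometric multiplicity = 2

Determining the block sizes for each eigenvalue:
  λ = 0: with am = 4 and gm = 2, the partition is not yet determined (e.g. several partitions of 4 into 2 parts exist). Let N = A − (0)·I. Computing rank(N^1) = 2, rank(N^2) = 0; the number of blocks of size ≥ j is rank(N^{j−1}) − rank(N^j), giving [2, 2]. So we have 2 block(s) of size 2 → block sizes [2, 2]

Assembling the blocks gives a Jordan form
J =
  [0, 1, 0, 0]
  [0, 0, 0, 0]
  [0, 0, 0, 1]
  [0, 0, 0, 0]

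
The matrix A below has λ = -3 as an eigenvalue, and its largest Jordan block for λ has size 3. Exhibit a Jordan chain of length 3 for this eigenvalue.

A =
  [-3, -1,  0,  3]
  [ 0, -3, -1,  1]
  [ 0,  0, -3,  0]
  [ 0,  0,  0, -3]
A Jordan chain for λ = -3 of length 3:
v_1 = (1, 0, 0, 0)ᵀ
v_2 = (0, -1, 0, 0)ᵀ
v_3 = (0, 0, 1, 0)ᵀ

Let N = A − (-3)·I. We want v_3 with N^3 v_3 = 0 but N^2 v_3 ≠ 0; then v_{j-1} := N · v_j for j = 3, …, 2.

Pick v_3 = (0, 0, 1, 0)ᵀ.
Then v_2 = N · v_3 = (0, -1, 0, 0)ᵀ.
Then v_1 = N · v_2 = (1, 0, 0, 0)ᵀ.

Sanity check: (A − (-3)·I) v_1 = (0, 0, 0, 0)ᵀ = 0. ✓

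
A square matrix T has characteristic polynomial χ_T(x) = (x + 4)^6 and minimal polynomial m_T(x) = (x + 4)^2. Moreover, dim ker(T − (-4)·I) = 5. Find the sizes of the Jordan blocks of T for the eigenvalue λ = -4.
Block sizes for λ = -4: [2, 1, 1, 1, 1]

Step 1 — from the characteristic polynomial, algebraic multiplicity of λ = -4 is 6. From dim ker(T − (-4)·I) = 5, there are exactly 5 Jordan blocks for λ = -4.
Step 2 — from the minimal polynomial, the factor (x + 4)^2 tells us the largest block for λ = -4 has size 2.
Step 3 — with total size 6, 5 blocks, and largest block 2, the block sizes (in nonincreasing order) are [2, 1, 1, 1, 1].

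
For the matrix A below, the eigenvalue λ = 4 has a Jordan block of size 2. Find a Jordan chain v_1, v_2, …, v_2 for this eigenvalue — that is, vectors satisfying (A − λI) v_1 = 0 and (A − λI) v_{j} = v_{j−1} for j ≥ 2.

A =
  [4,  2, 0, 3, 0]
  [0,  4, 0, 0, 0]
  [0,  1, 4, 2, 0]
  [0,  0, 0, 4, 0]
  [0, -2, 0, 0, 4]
A Jordan chain for λ = 4 of length 2:
v_1 = (2, 0, 1, 0, -2)ᵀ
v_2 = (0, 1, 0, 0, 0)ᵀ

Let N = A − (4)·I. We want v_2 with N^2 v_2 = 0 but N^1 v_2 ≠ 0; then v_{j-1} := N · v_j for j = 2, …, 2.

Pick v_2 = (0, 1, 0, 0, 0)ᵀ.
Then v_1 = N · v_2 = (2, 0, 1, 0, -2)ᵀ.

Sanity check: (A − (4)·I) v_1 = (0, 0, 0, 0, 0)ᵀ = 0. ✓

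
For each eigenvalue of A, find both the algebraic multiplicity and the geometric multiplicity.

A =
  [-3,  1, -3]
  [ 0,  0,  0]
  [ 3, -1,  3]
λ = 0: alg = 3, geom = 2

Step 1 — factor the characteristic polynomial to read off the algebraic multiplicities:
  χ_A(x) = x^3

Step 2 — compute geometric multiplicities via the rank-nullity identity g(λ) = n − rank(A − λI):
  rank(A − (0)·I) = 1, so dim ker(A − (0)·I) = n − 1 = 2

Summary:
  λ = 0: algebraic multiplicity = 3, geometric multiplicity = 2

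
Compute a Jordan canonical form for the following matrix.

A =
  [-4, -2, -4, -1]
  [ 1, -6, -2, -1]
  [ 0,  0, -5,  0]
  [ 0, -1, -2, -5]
J_3(-5) ⊕ J_1(-5)

The characteristic polynomial is
  det(x·I − A) = x^4 + 20*x^3 + 150*x^2 + 500*x + 625 = (x + 5)^4

Eigenvalues and multiplicities (the geometric multiplicity of λ is n − rank(A − λI), which equals the number of Jordan blocks for λ):
  λ = -5: algebraic multiplicity = 4, geometric multiplicity = 2

Determining the block sizes for each eigenvalue:
  λ = -5: with am = 4 and gm = 2, the partition is not yet determined (e.g. several partitions of 4 into 2 parts exist). Let N = A − (-5)·I. Computing rank(N^1) = 2, rank(N^2) = 1, rank(N^3) = 0; the number of blocks of size ≥ j is rank(N^{j−1}) − rank(N^j), giving [2, 1, 1]. So we have 1 block(s) of size 3, 1 block(s) of size 1 → block sizes [3, 1]

Assembling the blocks gives a Jordan form
J =
  [-5,  1,  0,  0]
  [ 0, -5,  1,  0]
  [ 0,  0, -5,  0]
  [ 0,  0,  0, -5]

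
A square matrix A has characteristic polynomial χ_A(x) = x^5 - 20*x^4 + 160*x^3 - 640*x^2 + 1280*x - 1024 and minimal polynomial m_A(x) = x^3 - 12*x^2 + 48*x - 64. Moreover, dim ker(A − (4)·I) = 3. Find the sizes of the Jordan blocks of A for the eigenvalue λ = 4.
Block sizes for λ = 4: [3, 1, 1]

Step 1 — from the characteristic polynomial, algebraic multiplicity of λ = 4 is 5. From dim ker(A − (4)·I) = 3, there are exactly 3 Jordan blocks for λ = 4.
Step 2 — from the minimal polynomial, the factor (x − 4)^3 tells us the largest block for λ = 4 has size 3.
Step 3 — with total size 5, 3 blocks, and largest block 3, the block sizes (in nonincreasing order) are [3, 1, 1].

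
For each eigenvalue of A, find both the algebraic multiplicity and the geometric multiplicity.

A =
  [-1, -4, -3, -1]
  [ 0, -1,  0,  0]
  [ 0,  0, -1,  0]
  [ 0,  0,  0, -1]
λ = -1: alg = 4, geom = 3

Step 1 — factor the characteristic polynomial to read off the algebraic multiplicities:
  χ_A(x) = (x + 1)^4

Step 2 — compute geometric multiplicities via the rank-nullity identity g(λ) = n − rank(A − λI):
  rank(A − (-1)·I) = 1, so dim ker(A − (-1)·I) = n − 1 = 3

Summary:
  λ = -1: algebraic multiplicity = 4, geometric multiplicity = 3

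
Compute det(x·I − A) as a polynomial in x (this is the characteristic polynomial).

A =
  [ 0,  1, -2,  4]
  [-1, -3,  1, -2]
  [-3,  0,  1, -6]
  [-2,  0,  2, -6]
x^4 + 8*x^3 + 24*x^2 + 32*x + 16

Expanding det(x·I − A) (e.g. by cofactor expansion or by noting that A is similar to its Jordan form J, which has the same characteristic polynomial as A) gives
  χ_A(x) = x^4 + 8*x^3 + 24*x^2 + 32*x + 16
which factors as (x + 2)^4. The eigenvalues (with algebraic multiplicities) are λ = -2 with multiplicity 4.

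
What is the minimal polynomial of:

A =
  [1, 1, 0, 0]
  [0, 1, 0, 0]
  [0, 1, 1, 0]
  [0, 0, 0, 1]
x^2 - 2*x + 1

The characteristic polynomial is χ_A(x) = (x - 1)^4, so the eigenvalues are known. The minimal polynomial is
  m_A(x) = Π_λ (x − λ)^{k_λ}
where k_λ is the size of the *largest* Jordan block for λ (equivalently, the smallest k with (A − λI)^k v = 0 for every generalised eigenvector v of λ).

  λ = 1: largest Jordan block has size 2, contributing (x − 1)^2

So m_A(x) = (x - 1)^2 = x^2 - 2*x + 1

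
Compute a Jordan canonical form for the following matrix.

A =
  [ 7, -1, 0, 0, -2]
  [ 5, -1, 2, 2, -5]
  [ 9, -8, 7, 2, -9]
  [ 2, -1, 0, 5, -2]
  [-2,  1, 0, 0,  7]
J_3(5) ⊕ J_1(5) ⊕ J_1(5)

The characteristic polynomial is
  det(x·I − A) = x^5 - 25*x^4 + 250*x^3 - 1250*x^2 + 3125*x - 3125 = (x - 5)^5

Eigenvalues and multiplicities (the geometric multiplicity of λ is n − rank(A − λI), which equals the number of Jordan blocks for λ):
  λ = 5: algebraic multiplicity = 5, geometric multiplicity = 3

Determining the block sizes for each eigenvalue:
  λ = 5: with am = 5 and gm = 3, the partition is not yet determined (e.g. several partitions of 5 into 3 parts exist). Let N = A − (5)·I. Computing rank(N^1) = 2, rank(N^2) = 1, rank(N^3) = 0; the number of blocks of size ≥ j is rank(N^{j−1}) − rank(N^j), giving [3, 1, 1]. So we have 1 block(s) of size 3, 2 block(s) of size 1 → block sizes [3, 1, 1]

Assembling the blocks gives a Jordan form
J =
  [5, 1, 0, 0, 0]
  [0, 5, 1, 0, 0]
  [0, 0, 5, 0, 0]
  [0, 0, 0, 5, 0]
  [0, 0, 0, 0, 5]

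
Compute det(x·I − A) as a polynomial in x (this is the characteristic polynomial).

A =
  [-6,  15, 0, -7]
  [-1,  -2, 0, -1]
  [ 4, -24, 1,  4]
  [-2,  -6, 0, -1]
x^4 + 8*x^3 + 6*x^2 - 40*x + 25

Expanding det(x·I − A) (e.g. by cofactor expansion or by noting that A is similar to its Jordan form J, which has the same characteristic polynomial as A) gives
  χ_A(x) = x^4 + 8*x^3 + 6*x^2 - 40*x + 25
which factors as (x - 1)^2*(x + 5)^2. The eigenvalues (with algebraic multiplicities) are λ = -5 with multiplicity 2, λ = 1 with multiplicity 2.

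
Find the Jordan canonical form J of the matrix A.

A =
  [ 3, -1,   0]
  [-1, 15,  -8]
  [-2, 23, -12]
J_3(2)

The characteristic polynomial is
  det(x·I − A) = x^3 - 6*x^2 + 12*x - 8 = (x - 2)^3

Eigenvalues and multiplicities (the geometric multiplicity of λ is n − rank(A − λI), which equals the number of Jordan blocks for λ):
  λ = 2: algebraic multiplicity = 3, geometric multiplicity = 1

Determining the block sizes for each eigenvalue:
  λ = 2: one block (gm = 1), so the single block has size am = 3 → block sizes [3]

Assembling the blocks gives a Jordan form
J =
  [2, 1, 0]
  [0, 2, 1]
  [0, 0, 2]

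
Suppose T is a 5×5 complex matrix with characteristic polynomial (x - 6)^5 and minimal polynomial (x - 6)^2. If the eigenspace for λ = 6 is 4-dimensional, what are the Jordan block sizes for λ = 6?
Block sizes for λ = 6: [2, 1, 1, 1]

Step 1 — from the characteristic polynomial, algebraic multiplicity of λ = 6 is 5. From dim ker(T − (6)·I) = 4, there are exactly 4 Jordan blocks for λ = 6.
Step 2 — from the minimal polynomial, the factor (x − 6)^2 tells us the largest block for λ = 6 has size 2.
Step 3 — with total size 5, 4 blocks, and largest block 2, the block sizes (in nonincreasing order) are [2, 1, 1, 1].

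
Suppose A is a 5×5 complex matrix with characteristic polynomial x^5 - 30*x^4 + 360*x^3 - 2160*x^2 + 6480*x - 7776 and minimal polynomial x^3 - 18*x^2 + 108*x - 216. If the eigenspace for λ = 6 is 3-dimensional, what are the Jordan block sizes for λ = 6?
Block sizes for λ = 6: [3, 1, 1]

Step 1 — from the characteristic polynomial, algebraic multiplicity of λ = 6 is 5. From dim ker(A − (6)·I) = 3, there are exactly 3 Jordan blocks for λ = 6.
Step 2 — from the minimal polynomial, the factor (x − 6)^3 tells us the largest block for λ = 6 has size 3.
Step 3 — with total size 5, 3 blocks, and largest block 3, the block sizes (in nonincreasing order) are [3, 1, 1].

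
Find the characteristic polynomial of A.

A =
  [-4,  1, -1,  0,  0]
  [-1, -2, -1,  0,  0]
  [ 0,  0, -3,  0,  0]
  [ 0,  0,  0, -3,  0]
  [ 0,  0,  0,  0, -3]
x^5 + 15*x^4 + 90*x^3 + 270*x^2 + 405*x + 243

Expanding det(x·I − A) (e.g. by cofactor expansion or by noting that A is similar to its Jordan form J, which has the same characteristic polynomial as A) gives
  χ_A(x) = x^5 + 15*x^4 + 90*x^3 + 270*x^2 + 405*x + 243
which factors as (x + 3)^5. The eigenvalues (with algebraic multiplicities) are λ = -3 with multiplicity 5.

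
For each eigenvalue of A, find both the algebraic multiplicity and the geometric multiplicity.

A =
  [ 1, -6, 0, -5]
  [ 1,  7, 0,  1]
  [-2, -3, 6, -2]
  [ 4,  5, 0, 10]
λ = 6: alg = 4, geom = 2

Step 1 — factor the characteristic polynomial to read off the algebraic multiplicities:
  χ_A(x) = (x - 6)^4

Step 2 — compute geometric multiplicities via the rank-nullity identity g(λ) = n − rank(A − λI):
  rank(A − (6)·I) = 2, so dim ker(A − (6)·I) = n − 2 = 2

Summary:
  λ = 6: algebraic multiplicity = 4, geometric multiplicity = 2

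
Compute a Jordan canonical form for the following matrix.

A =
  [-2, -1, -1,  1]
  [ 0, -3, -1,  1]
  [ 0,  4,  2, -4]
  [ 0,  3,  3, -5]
J_2(-2) ⊕ J_1(-2) ⊕ J_1(-2)

The characteristic polynomial is
  det(x·I − A) = x^4 + 8*x^3 + 24*x^2 + 32*x + 16 = (x + 2)^4

Eigenvalues and multiplicities (the geometric multiplicity of λ is n − rank(A − λI), which equals the number of Jordan blocks for λ):
  λ = -2: algebraic multiplicity = 4, geometric multiplicity = 3

Determining the block sizes for each eigenvalue:
  λ = -2: 3 blocks summing to 4 forces exactly one block of size 2 and the rest size 1 → block sizes [2, 1, 1]

Assembling the blocks gives a Jordan form
J =
  [-2,  1,  0,  0]
  [ 0, -2,  0,  0]
  [ 0,  0, -2,  0]
  [ 0,  0,  0, -2]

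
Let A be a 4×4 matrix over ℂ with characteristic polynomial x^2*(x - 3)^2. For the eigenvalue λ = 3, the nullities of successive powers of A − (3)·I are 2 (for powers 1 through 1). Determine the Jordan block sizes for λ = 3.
Block sizes for λ = 3: [1, 1]

From the dimensions of kernels of powers, the number of Jordan blocks of size at least j is d_j − d_{j−1} where d_j = dim ker(N^j) (with d_0 = 0). Computing the differences gives [2].
The number of blocks of size exactly k is (#blocks of size ≥ k) − (#blocks of size ≥ k + 1), so the partition is: 2 block(s) of size 1.
In nonincreasing order the block sizes are [1, 1].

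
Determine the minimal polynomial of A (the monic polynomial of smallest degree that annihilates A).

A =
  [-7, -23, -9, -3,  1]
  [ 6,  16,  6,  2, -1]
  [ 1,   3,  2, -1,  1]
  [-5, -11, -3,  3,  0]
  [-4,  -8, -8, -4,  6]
x^3 - 12*x^2 + 48*x - 64

The characteristic polynomial is χ_A(x) = (x - 4)^5, so the eigenvalues are known. The minimal polynomial is
  m_A(x) = Π_λ (x − λ)^{k_λ}
where k_λ is the size of the *largest* Jordan block for λ (equivalently, the smallest k with (A − λI)^k v = 0 for every generalised eigenvector v of λ).

  λ = 4: largest Jordan block has size 3, contributing (x − 4)^3

So m_A(x) = (x - 4)^3 = x^3 - 12*x^2 + 48*x - 64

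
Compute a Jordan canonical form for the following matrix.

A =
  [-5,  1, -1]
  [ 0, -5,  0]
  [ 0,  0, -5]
J_2(-5) ⊕ J_1(-5)

The characteristic polynomial is
  det(x·I − A) = x^3 + 15*x^2 + 75*x + 125 = (x + 5)^3

Eigenvalues and multiplicities (the geometric multiplicity of λ is n − rank(A − λI), which equals the number of Jordan blocks for λ):
  λ = -5: algebraic multiplicity = 3, geometric multiplicity = 2

Determining the block sizes for each eigenvalue:
  λ = -5: 2 blocks summing to 3 forces exactly one block of size 2 and the rest size 1 → block sizes [2, 1]

Assembling the blocks gives a Jordan form
J =
  [-5,  1,  0]
  [ 0, -5,  0]
  [ 0,  0, -5]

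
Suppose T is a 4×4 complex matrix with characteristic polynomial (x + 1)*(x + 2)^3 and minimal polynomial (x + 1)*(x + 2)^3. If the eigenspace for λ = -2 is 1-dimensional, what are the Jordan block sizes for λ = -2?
Block sizes for λ = -2: [3]

Step 1 — from the characteristic polynomial, algebraic multiplicity of λ = -2 is 3. From dim ker(T − (-2)·I) = 1, there are exactly 1 Jordan blocks for λ = -2.
Step 2 — from the minimal polynomial, the factor (x + 2)^3 tells us the largest block for λ = -2 has size 3.
Step 3 — with total size 3, 1 blocks, and largest block 3, the block sizes (in nonincreasing order) are [3].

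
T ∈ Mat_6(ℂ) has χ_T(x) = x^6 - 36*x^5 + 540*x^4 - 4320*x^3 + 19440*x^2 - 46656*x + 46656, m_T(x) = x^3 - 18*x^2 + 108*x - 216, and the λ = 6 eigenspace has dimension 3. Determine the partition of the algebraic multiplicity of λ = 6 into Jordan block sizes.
Block sizes for λ = 6: [3, 2, 1]

Step 1 — from the characteristic polynomial, algebraic multiplicity of λ = 6 is 6. From dim ker(T − (6)·I) = 3, there are exactly 3 Jordan blocks for λ = 6.
Step 2 — from the minimal polynomial, the factor (x − 6)^3 tells us the largest block for λ = 6 has size 3.
Step 3 — with total size 6, 3 blocks, and largest block 3, the block sizes (in nonincreasing order) are [3, 2, 1].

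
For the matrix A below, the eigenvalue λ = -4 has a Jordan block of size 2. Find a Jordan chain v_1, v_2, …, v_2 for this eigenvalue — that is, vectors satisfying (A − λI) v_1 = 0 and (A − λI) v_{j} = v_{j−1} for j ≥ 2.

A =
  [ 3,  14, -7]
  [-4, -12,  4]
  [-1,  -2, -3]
A Jordan chain for λ = -4 of length 2:
v_1 = (7, -4, -1)ᵀ
v_2 = (1, 0, 0)ᵀ

Let N = A − (-4)·I. We want v_2 with N^2 v_2 = 0 but N^1 v_2 ≠ 0; then v_{j-1} := N · v_j for j = 2, …, 2.

Pick v_2 = (1, 0, 0)ᵀ.
Then v_1 = N · v_2 = (7, -4, -1)ᵀ.

Sanity check: (A − (-4)·I) v_1 = (0, 0, 0)ᵀ = 0. ✓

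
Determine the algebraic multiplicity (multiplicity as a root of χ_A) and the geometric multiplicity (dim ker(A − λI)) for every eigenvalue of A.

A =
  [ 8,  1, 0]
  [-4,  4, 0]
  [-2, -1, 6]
λ = 6: alg = 3, geom = 2

Step 1 — factor the characteristic polynomial to read off the algebraic multiplicities:
  χ_A(x) = (x - 6)^3

Step 2 — compute geometric multiplicities via the rank-nullity identity g(λ) = n − rank(A − λI):
  rank(A − (6)·I) = 1, so dim ker(A − (6)·I) = n − 1 = 2

Summary:
  λ = 6: algebraic multiplicity = 3, geometric multiplicity = 2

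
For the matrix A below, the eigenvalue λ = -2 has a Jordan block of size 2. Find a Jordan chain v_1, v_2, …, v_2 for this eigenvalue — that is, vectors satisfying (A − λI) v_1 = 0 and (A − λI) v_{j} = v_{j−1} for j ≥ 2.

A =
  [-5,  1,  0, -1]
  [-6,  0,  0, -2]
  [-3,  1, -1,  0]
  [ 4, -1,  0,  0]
A Jordan chain for λ = -2 of length 2:
v_1 = (1, 2, 1, -1)ᵀ
v_2 = (0, 1, 0, 0)ᵀ

Let N = A − (-2)·I. We want v_2 with N^2 v_2 = 0 but N^1 v_2 ≠ 0; then v_{j-1} := N · v_j for j = 2, …, 2.

Pick v_2 = (0, 1, 0, 0)ᵀ.
Then v_1 = N · v_2 = (1, 2, 1, -1)ᵀ.

Sanity check: (A − (-2)·I) v_1 = (0, 0, 0, 0)ᵀ = 0. ✓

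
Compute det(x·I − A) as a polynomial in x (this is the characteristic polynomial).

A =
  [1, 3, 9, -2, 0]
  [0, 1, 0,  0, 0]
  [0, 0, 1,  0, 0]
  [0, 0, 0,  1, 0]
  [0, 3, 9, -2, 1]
x^5 - 5*x^4 + 10*x^3 - 10*x^2 + 5*x - 1

Expanding det(x·I − A) (e.g. by cofactor expansion or by noting that A is similar to its Jordan form J, which has the same characteristic polynomial as A) gives
  χ_A(x) = x^5 - 5*x^4 + 10*x^3 - 10*x^2 + 5*x - 1
which factors as (x - 1)^5. The eigenvalues (with algebraic multiplicities) are λ = 1 with multiplicity 5.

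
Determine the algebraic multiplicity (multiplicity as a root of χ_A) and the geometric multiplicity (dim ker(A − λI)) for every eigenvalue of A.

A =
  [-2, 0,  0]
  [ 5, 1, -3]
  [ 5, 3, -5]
λ = -2: alg = 3, geom = 2

Step 1 — factor the characteristic polynomial to read off the algebraic multiplicities:
  χ_A(x) = (x + 2)^3

Step 2 — compute geometric multiplicities via the rank-nullity identity g(λ) = n − rank(A − λI):
  rank(A − (-2)·I) = 1, so dim ker(A − (-2)·I) = n − 1 = 2

Summary:
  λ = -2: algebraic multiplicity = 3, geometric multiplicity = 2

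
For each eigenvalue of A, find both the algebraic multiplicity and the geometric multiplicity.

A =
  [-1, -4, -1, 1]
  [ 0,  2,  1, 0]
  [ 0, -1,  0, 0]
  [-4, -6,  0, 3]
λ = 1: alg = 4, geom = 2

Step 1 — factor the characteristic polynomial to read off the algebraic multiplicities:
  χ_A(x) = (x - 1)^4

Step 2 — compute geometric multiplicities via the rank-nullity identity g(λ) = n − rank(A − λI):
  rank(A − (1)·I) = 2, so dim ker(A − (1)·I) = n − 2 = 2

Summary:
  λ = 1: algebraic multiplicity = 4, geometric multiplicity = 2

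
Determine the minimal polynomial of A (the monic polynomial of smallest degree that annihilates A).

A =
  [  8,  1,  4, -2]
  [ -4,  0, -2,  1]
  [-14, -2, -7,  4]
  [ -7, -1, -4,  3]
x^3 - 3*x^2 + 3*x - 1

The characteristic polynomial is χ_A(x) = (x - 1)^4, so the eigenvalues are known. The minimal polynomial is
  m_A(x) = Π_λ (x − λ)^{k_λ}
where k_λ is the size of the *largest* Jordan block for λ (equivalently, the smallest k with (A − λI)^k v = 0 for every generalised eigenvector v of λ).

  λ = 1: largest Jordan block has size 3, contributing (x − 1)^3

So m_A(x) = (x - 1)^3 = x^3 - 3*x^2 + 3*x - 1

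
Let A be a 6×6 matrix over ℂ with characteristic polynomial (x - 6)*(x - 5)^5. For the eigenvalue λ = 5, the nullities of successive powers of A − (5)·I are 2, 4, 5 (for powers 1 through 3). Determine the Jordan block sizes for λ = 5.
Block sizes for λ = 5: [3, 2]

From the dimensions of kernels of powers, the number of Jordan blocks of size at least j is d_j − d_{j−1} where d_j = dim ker(N^j) (with d_0 = 0). Computing the differences gives [2, 2, 1].
The number of blocks of size exactly k is (#blocks of size ≥ k) − (#blocks of size ≥ k + 1), so the partition is: 1 block(s) of size 2, 1 block(s) of size 3.
In nonincreasing order the block sizes are [3, 2].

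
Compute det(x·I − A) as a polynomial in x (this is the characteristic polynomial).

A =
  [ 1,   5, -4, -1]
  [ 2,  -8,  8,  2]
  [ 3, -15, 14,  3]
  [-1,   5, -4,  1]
x^4 - 8*x^3 + 24*x^2 - 32*x + 16

Expanding det(x·I − A) (e.g. by cofactor expansion or by noting that A is similar to its Jordan form J, which has the same characteristic polynomial as A) gives
  χ_A(x) = x^4 - 8*x^3 + 24*x^2 - 32*x + 16
which factors as (x - 2)^4. The eigenvalues (with algebraic multiplicities) are λ = 2 with multiplicity 4.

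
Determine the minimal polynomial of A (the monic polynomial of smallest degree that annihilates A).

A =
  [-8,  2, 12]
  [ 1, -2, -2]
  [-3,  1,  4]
x^3 + 6*x^2 + 12*x + 8

The characteristic polynomial is χ_A(x) = (x + 2)^3, so the eigenvalues are known. The minimal polynomial is
  m_A(x) = Π_λ (x − λ)^{k_λ}
where k_λ is the size of the *largest* Jordan block for λ (equivalently, the smallest k with (A − λI)^k v = 0 for every generalised eigenvector v of λ).

  λ = -2: largest Jordan block has size 3, contributing (x + 2)^3

So m_A(x) = (x + 2)^3 = x^3 + 6*x^2 + 12*x + 8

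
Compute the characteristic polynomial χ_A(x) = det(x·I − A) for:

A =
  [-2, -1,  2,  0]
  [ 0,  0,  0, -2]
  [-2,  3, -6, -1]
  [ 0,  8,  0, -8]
x^4 + 16*x^3 + 96*x^2 + 256*x + 256

Expanding det(x·I − A) (e.g. by cofactor expansion or by noting that A is similar to its Jordan form J, which has the same characteristic polynomial as A) gives
  χ_A(x) = x^4 + 16*x^3 + 96*x^2 + 256*x + 256
which factors as (x + 4)^4. The eigenvalues (with algebraic multiplicities) are λ = -4 with multiplicity 4.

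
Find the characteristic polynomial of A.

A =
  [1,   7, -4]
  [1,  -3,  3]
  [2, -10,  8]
x^3 - 6*x^2 + 12*x - 8

Expanding det(x·I − A) (e.g. by cofactor expansion or by noting that A is similar to its Jordan form J, which has the same characteristic polynomial as A) gives
  χ_A(x) = x^3 - 6*x^2 + 12*x - 8
which factors as (x - 2)^3. The eigenvalues (with algebraic multiplicities) are λ = 2 with multiplicity 3.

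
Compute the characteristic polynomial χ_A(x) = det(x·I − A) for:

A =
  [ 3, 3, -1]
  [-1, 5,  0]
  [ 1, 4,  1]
x^3 - 9*x^2 + 27*x - 27

Expanding det(x·I − A) (e.g. by cofactor expansion or by noting that A is similar to its Jordan form J, which has the same characteristic polynomial as A) gives
  χ_A(x) = x^3 - 9*x^2 + 27*x - 27
which factors as (x - 3)^3. The eigenvalues (with algebraic multiplicities) are λ = 3 with multiplicity 3.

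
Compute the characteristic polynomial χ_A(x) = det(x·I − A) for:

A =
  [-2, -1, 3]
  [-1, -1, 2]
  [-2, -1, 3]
x^3

Expanding det(x·I − A) (e.g. by cofactor expansion or by noting that A is similar to its Jordan form J, which has the same characteristic polynomial as A) gives
  χ_A(x) = x^3
which factors as x^3. The eigenvalues (with algebraic multiplicities) are λ = 0 with multiplicity 3.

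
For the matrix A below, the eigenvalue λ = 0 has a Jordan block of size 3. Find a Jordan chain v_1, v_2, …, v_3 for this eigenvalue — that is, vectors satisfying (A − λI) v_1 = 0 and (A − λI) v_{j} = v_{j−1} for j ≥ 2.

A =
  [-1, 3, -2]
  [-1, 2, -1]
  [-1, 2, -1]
A Jordan chain for λ = 0 of length 3:
v_1 = (-1, -1, -1)ᵀ
v_2 = (3, 2, 2)ᵀ
v_3 = (0, 1, 0)ᵀ

Let N = A − (0)·I. We want v_3 with N^3 v_3 = 0 but N^2 v_3 ≠ 0; then v_{j-1} := N · v_j for j = 3, …, 2.

Pick v_3 = (0, 1, 0)ᵀ.
Then v_2 = N · v_3 = (3, 2, 2)ᵀ.
Then v_1 = N · v_2 = (-1, -1, -1)ᵀ.

Sanity check: (A − (0)·I) v_1 = (0, 0, 0)ᵀ = 0. ✓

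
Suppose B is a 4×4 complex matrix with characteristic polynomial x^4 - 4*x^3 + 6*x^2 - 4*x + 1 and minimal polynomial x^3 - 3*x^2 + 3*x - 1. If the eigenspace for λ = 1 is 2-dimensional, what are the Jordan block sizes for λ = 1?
Block sizes for λ = 1: [3, 1]

Step 1 — from the characteristic polynomial, algebraic multiplicity of λ = 1 is 4. From dim ker(B − (1)·I) = 2, there are exactly 2 Jordan blocks for λ = 1.
Step 2 — from the minimal polynomial, the factor (x − 1)^3 tells us the largest block for λ = 1 has size 3.
Step 3 — with total size 4, 2 blocks, and largest block 3, the block sizes (in nonincreasing order) are [3, 1].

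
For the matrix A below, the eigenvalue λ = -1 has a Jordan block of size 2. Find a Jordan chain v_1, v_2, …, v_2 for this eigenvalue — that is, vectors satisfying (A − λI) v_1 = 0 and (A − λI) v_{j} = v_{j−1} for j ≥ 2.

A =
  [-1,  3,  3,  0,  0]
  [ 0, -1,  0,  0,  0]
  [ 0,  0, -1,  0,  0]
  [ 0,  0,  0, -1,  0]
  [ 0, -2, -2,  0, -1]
A Jordan chain for λ = -1 of length 2:
v_1 = (3, 0, 0, 0, -2)ᵀ
v_2 = (0, 1, 0, 0, 0)ᵀ

Let N = A − (-1)·I. We want v_2 with N^2 v_2 = 0 but N^1 v_2 ≠ 0; then v_{j-1} := N · v_j for j = 2, …, 2.

Pick v_2 = (0, 1, 0, 0, 0)ᵀ.
Then v_1 = N · v_2 = (3, 0, 0, 0, -2)ᵀ.

Sanity check: (A − (-1)·I) v_1 = (0, 0, 0, 0, 0)ᵀ = 0. ✓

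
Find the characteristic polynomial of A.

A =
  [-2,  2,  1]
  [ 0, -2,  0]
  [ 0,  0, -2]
x^3 + 6*x^2 + 12*x + 8

Expanding det(x·I − A) (e.g. by cofactor expansion or by noting that A is similar to its Jordan form J, which has the same characteristic polynomial as A) gives
  χ_A(x) = x^3 + 6*x^2 + 12*x + 8
which factors as (x + 2)^3. The eigenvalues (with algebraic multiplicities) are λ = -2 with multiplicity 3.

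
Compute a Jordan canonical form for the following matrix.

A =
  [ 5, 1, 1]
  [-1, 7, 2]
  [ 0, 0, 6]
J_3(6)

The characteristic polynomial is
  det(x·I − A) = x^3 - 18*x^2 + 108*x - 216 = (x - 6)^3

Eigenvalues and multiplicities (the geometric multiplicity of λ is n − rank(A − λI), which equals the number of Jordan blocks for λ):
  λ = 6: algebraic multiplicity = 3, geometric multiplicity = 1

Determining the block sizes for each eigenvalue:
  λ = 6: one block (gm = 1), so the single block has size am = 3 → block sizes [3]

Assembling the blocks gives a Jordan form
J =
  [6, 1, 0]
  [0, 6, 1]
  [0, 0, 6]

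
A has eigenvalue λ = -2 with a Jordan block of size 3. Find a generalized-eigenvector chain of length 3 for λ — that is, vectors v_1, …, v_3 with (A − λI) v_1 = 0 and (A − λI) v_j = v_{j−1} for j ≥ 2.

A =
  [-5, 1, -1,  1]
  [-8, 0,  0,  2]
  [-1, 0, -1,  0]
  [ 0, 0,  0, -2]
A Jordan chain for λ = -2 of length 3:
v_1 = (2, 8, 2, 0)ᵀ
v_2 = (-3, -8, -1, 0)ᵀ
v_3 = (1, 0, 0, 0)ᵀ

Let N = A − (-2)·I. We want v_3 with N^3 v_3 = 0 but N^2 v_3 ≠ 0; then v_{j-1} := N · v_j for j = 3, …, 2.

Pick v_3 = (1, 0, 0, 0)ᵀ.
Then v_2 = N · v_3 = (-3, -8, -1, 0)ᵀ.
Then v_1 = N · v_2 = (2, 8, 2, 0)ᵀ.

Sanity check: (A − (-2)·I) v_1 = (0, 0, 0, 0)ᵀ = 0. ✓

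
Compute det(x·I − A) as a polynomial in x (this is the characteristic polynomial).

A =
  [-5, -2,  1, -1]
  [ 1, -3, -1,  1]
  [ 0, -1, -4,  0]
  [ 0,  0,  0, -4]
x^4 + 16*x^3 + 96*x^2 + 256*x + 256

Expanding det(x·I − A) (e.g. by cofactor expansion or by noting that A is similar to its Jordan form J, which has the same characteristic polynomial as A) gives
  χ_A(x) = x^4 + 16*x^3 + 96*x^2 + 256*x + 256
which factors as (x + 4)^4. The eigenvalues (with algebraic multiplicities) are λ = -4 with multiplicity 4.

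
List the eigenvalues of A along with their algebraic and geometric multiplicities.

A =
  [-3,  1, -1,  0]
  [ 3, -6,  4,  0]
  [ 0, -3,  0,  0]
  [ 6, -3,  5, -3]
λ = -3: alg = 4, geom = 2

Step 1 — factor the characteristic polynomial to read off the algebraic multiplicities:
  χ_A(x) = (x + 3)^4

Step 2 — compute geometric multiplicities via the rank-nullity identity g(λ) = n − rank(A − λI):
  rank(A − (-3)·I) = 2, so dim ker(A − (-3)·I) = n − 2 = 2

Summary:
  λ = -3: algebraic multiplicity = 4, geometric multiplicity = 2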